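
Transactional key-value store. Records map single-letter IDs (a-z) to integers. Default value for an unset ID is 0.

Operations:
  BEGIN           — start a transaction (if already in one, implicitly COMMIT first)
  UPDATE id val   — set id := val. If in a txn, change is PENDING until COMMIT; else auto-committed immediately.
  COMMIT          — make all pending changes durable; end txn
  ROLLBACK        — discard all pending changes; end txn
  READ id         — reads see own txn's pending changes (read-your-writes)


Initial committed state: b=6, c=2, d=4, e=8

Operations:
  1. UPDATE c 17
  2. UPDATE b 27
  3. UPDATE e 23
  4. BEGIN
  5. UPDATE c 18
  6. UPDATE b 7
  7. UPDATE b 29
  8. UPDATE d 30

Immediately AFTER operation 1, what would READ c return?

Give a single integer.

Answer: 17

Derivation:
Initial committed: {b=6, c=2, d=4, e=8}
Op 1: UPDATE c=17 (auto-commit; committed c=17)
After op 1: visible(c) = 17 (pending={}, committed={b=6, c=17, d=4, e=8})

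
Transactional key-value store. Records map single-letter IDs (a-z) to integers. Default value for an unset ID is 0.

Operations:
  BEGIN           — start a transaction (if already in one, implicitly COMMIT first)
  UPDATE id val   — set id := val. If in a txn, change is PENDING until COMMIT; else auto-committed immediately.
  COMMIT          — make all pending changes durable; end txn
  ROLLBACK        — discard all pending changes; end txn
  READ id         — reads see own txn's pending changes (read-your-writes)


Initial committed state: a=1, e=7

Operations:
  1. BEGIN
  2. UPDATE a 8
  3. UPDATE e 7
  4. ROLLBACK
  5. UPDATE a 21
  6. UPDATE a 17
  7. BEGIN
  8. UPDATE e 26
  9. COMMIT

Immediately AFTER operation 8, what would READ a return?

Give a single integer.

Initial committed: {a=1, e=7}
Op 1: BEGIN: in_txn=True, pending={}
Op 2: UPDATE a=8 (pending; pending now {a=8})
Op 3: UPDATE e=7 (pending; pending now {a=8, e=7})
Op 4: ROLLBACK: discarded pending ['a', 'e']; in_txn=False
Op 5: UPDATE a=21 (auto-commit; committed a=21)
Op 6: UPDATE a=17 (auto-commit; committed a=17)
Op 7: BEGIN: in_txn=True, pending={}
Op 8: UPDATE e=26 (pending; pending now {e=26})
After op 8: visible(a) = 17 (pending={e=26}, committed={a=17, e=7})

Answer: 17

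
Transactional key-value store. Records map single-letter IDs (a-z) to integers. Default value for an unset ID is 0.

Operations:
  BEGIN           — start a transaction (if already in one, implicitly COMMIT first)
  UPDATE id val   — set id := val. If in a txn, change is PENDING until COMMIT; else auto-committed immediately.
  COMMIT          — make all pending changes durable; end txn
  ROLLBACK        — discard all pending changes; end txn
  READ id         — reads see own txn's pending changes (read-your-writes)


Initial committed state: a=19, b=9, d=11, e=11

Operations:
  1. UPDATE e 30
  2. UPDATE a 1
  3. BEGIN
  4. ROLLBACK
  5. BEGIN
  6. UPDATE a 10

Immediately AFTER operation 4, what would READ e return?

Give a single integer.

Answer: 30

Derivation:
Initial committed: {a=19, b=9, d=11, e=11}
Op 1: UPDATE e=30 (auto-commit; committed e=30)
Op 2: UPDATE a=1 (auto-commit; committed a=1)
Op 3: BEGIN: in_txn=True, pending={}
Op 4: ROLLBACK: discarded pending []; in_txn=False
After op 4: visible(e) = 30 (pending={}, committed={a=1, b=9, d=11, e=30})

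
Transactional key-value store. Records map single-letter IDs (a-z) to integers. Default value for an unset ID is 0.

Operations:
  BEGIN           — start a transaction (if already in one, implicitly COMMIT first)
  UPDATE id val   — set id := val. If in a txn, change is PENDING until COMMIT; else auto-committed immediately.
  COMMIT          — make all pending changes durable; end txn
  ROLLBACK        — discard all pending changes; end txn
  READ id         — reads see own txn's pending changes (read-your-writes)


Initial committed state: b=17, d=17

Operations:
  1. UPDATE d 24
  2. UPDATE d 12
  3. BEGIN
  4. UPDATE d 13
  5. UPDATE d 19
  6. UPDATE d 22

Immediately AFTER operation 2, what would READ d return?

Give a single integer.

Answer: 12

Derivation:
Initial committed: {b=17, d=17}
Op 1: UPDATE d=24 (auto-commit; committed d=24)
Op 2: UPDATE d=12 (auto-commit; committed d=12)
After op 2: visible(d) = 12 (pending={}, committed={b=17, d=12})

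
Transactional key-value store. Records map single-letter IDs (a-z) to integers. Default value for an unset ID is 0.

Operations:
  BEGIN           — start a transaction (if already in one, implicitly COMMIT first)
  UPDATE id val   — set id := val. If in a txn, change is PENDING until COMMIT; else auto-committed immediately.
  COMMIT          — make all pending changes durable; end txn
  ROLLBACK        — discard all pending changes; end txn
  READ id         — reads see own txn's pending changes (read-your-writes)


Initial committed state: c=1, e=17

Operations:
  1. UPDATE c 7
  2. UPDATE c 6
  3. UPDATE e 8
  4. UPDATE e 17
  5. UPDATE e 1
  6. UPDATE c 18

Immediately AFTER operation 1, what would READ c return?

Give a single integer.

Answer: 7

Derivation:
Initial committed: {c=1, e=17}
Op 1: UPDATE c=7 (auto-commit; committed c=7)
After op 1: visible(c) = 7 (pending={}, committed={c=7, e=17})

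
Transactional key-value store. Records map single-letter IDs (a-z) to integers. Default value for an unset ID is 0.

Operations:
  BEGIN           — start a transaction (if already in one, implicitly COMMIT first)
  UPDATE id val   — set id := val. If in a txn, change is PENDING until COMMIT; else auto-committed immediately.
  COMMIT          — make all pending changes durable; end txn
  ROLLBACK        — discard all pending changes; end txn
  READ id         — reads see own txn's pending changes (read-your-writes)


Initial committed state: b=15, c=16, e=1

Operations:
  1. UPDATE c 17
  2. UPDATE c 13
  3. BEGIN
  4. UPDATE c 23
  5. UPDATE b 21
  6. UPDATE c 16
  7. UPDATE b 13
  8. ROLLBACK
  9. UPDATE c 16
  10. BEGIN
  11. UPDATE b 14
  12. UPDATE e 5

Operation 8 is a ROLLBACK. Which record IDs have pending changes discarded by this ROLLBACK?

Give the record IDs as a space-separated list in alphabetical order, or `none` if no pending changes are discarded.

Initial committed: {b=15, c=16, e=1}
Op 1: UPDATE c=17 (auto-commit; committed c=17)
Op 2: UPDATE c=13 (auto-commit; committed c=13)
Op 3: BEGIN: in_txn=True, pending={}
Op 4: UPDATE c=23 (pending; pending now {c=23})
Op 5: UPDATE b=21 (pending; pending now {b=21, c=23})
Op 6: UPDATE c=16 (pending; pending now {b=21, c=16})
Op 7: UPDATE b=13 (pending; pending now {b=13, c=16})
Op 8: ROLLBACK: discarded pending ['b', 'c']; in_txn=False
Op 9: UPDATE c=16 (auto-commit; committed c=16)
Op 10: BEGIN: in_txn=True, pending={}
Op 11: UPDATE b=14 (pending; pending now {b=14})
Op 12: UPDATE e=5 (pending; pending now {b=14, e=5})
ROLLBACK at op 8 discards: ['b', 'c']

Answer: b c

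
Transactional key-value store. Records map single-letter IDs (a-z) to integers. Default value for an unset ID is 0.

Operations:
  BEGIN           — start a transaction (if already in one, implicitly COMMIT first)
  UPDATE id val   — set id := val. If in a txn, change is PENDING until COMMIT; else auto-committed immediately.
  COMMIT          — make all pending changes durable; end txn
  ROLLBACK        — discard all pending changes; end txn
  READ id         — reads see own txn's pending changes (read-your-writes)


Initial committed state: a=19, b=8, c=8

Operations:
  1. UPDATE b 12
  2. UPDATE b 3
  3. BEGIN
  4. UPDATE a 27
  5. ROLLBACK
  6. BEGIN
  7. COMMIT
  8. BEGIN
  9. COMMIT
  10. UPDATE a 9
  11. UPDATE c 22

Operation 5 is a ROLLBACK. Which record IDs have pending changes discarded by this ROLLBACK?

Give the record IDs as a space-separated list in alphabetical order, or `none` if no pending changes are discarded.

Initial committed: {a=19, b=8, c=8}
Op 1: UPDATE b=12 (auto-commit; committed b=12)
Op 2: UPDATE b=3 (auto-commit; committed b=3)
Op 3: BEGIN: in_txn=True, pending={}
Op 4: UPDATE a=27 (pending; pending now {a=27})
Op 5: ROLLBACK: discarded pending ['a']; in_txn=False
Op 6: BEGIN: in_txn=True, pending={}
Op 7: COMMIT: merged [] into committed; committed now {a=19, b=3, c=8}
Op 8: BEGIN: in_txn=True, pending={}
Op 9: COMMIT: merged [] into committed; committed now {a=19, b=3, c=8}
Op 10: UPDATE a=9 (auto-commit; committed a=9)
Op 11: UPDATE c=22 (auto-commit; committed c=22)
ROLLBACK at op 5 discards: ['a']

Answer: a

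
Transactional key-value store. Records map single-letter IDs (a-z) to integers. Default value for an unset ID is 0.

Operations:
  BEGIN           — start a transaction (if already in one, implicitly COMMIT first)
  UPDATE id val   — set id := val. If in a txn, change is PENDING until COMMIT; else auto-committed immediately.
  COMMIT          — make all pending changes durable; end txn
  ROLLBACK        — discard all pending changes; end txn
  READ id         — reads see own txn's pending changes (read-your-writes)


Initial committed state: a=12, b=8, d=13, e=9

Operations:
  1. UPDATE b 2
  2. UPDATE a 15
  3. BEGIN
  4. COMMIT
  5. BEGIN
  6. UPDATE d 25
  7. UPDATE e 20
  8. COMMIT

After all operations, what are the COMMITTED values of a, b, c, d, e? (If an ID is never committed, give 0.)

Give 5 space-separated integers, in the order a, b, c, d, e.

Initial committed: {a=12, b=8, d=13, e=9}
Op 1: UPDATE b=2 (auto-commit; committed b=2)
Op 2: UPDATE a=15 (auto-commit; committed a=15)
Op 3: BEGIN: in_txn=True, pending={}
Op 4: COMMIT: merged [] into committed; committed now {a=15, b=2, d=13, e=9}
Op 5: BEGIN: in_txn=True, pending={}
Op 6: UPDATE d=25 (pending; pending now {d=25})
Op 7: UPDATE e=20 (pending; pending now {d=25, e=20})
Op 8: COMMIT: merged ['d', 'e'] into committed; committed now {a=15, b=2, d=25, e=20}
Final committed: {a=15, b=2, d=25, e=20}

Answer: 15 2 0 25 20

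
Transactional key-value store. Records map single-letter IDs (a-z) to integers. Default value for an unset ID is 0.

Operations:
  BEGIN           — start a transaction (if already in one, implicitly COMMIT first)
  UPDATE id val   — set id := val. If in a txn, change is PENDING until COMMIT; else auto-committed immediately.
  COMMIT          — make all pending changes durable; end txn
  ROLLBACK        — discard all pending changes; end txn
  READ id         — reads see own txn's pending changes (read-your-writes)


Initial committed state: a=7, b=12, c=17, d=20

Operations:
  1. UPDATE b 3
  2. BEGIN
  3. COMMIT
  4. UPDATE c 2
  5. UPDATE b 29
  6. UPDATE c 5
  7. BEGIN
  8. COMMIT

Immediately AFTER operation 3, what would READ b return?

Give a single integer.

Answer: 3

Derivation:
Initial committed: {a=7, b=12, c=17, d=20}
Op 1: UPDATE b=3 (auto-commit; committed b=3)
Op 2: BEGIN: in_txn=True, pending={}
Op 3: COMMIT: merged [] into committed; committed now {a=7, b=3, c=17, d=20}
After op 3: visible(b) = 3 (pending={}, committed={a=7, b=3, c=17, d=20})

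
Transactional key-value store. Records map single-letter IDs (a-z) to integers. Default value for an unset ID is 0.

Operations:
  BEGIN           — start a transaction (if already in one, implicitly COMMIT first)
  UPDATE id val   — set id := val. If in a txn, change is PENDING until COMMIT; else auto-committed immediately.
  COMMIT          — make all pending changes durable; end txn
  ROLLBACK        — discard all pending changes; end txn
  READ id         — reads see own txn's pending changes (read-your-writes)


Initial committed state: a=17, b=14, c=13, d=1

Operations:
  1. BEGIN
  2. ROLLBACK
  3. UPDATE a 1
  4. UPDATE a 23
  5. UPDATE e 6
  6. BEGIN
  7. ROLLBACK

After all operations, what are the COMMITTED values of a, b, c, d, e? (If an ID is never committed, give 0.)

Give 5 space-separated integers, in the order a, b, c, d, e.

Answer: 23 14 13 1 6

Derivation:
Initial committed: {a=17, b=14, c=13, d=1}
Op 1: BEGIN: in_txn=True, pending={}
Op 2: ROLLBACK: discarded pending []; in_txn=False
Op 3: UPDATE a=1 (auto-commit; committed a=1)
Op 4: UPDATE a=23 (auto-commit; committed a=23)
Op 5: UPDATE e=6 (auto-commit; committed e=6)
Op 6: BEGIN: in_txn=True, pending={}
Op 7: ROLLBACK: discarded pending []; in_txn=False
Final committed: {a=23, b=14, c=13, d=1, e=6}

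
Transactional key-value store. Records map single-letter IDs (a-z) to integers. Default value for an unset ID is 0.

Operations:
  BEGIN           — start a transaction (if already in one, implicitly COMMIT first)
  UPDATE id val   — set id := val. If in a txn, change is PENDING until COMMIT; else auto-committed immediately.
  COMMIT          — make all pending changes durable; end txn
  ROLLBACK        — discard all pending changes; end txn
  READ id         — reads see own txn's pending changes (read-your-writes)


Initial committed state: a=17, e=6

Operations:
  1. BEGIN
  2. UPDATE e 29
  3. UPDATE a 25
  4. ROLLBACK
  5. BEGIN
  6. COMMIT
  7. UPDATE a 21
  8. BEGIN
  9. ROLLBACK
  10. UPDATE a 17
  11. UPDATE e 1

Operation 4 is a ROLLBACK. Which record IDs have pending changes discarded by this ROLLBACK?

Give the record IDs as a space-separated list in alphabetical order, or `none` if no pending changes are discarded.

Answer: a e

Derivation:
Initial committed: {a=17, e=6}
Op 1: BEGIN: in_txn=True, pending={}
Op 2: UPDATE e=29 (pending; pending now {e=29})
Op 3: UPDATE a=25 (pending; pending now {a=25, e=29})
Op 4: ROLLBACK: discarded pending ['a', 'e']; in_txn=False
Op 5: BEGIN: in_txn=True, pending={}
Op 6: COMMIT: merged [] into committed; committed now {a=17, e=6}
Op 7: UPDATE a=21 (auto-commit; committed a=21)
Op 8: BEGIN: in_txn=True, pending={}
Op 9: ROLLBACK: discarded pending []; in_txn=False
Op 10: UPDATE a=17 (auto-commit; committed a=17)
Op 11: UPDATE e=1 (auto-commit; committed e=1)
ROLLBACK at op 4 discards: ['a', 'e']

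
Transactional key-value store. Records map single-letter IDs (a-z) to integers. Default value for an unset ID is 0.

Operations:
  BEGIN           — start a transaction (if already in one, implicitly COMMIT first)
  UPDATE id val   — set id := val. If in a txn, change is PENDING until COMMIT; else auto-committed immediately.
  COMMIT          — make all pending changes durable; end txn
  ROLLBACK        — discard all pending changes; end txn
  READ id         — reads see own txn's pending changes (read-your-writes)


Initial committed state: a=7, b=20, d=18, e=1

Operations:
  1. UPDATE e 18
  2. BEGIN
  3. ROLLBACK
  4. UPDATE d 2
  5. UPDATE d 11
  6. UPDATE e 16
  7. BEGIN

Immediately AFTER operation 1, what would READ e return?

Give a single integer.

Answer: 18

Derivation:
Initial committed: {a=7, b=20, d=18, e=1}
Op 1: UPDATE e=18 (auto-commit; committed e=18)
After op 1: visible(e) = 18 (pending={}, committed={a=7, b=20, d=18, e=18})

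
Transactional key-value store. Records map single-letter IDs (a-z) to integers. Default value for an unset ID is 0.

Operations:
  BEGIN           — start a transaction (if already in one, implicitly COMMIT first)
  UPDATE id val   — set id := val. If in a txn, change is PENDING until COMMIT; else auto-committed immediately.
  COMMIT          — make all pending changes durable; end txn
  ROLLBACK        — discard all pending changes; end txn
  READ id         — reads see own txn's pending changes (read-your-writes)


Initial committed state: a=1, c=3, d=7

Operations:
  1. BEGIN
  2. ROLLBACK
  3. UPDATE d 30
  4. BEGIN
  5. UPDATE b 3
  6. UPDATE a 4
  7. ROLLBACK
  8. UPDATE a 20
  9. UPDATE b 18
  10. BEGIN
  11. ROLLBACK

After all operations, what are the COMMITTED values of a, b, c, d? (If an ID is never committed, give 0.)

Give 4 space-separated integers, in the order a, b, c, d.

Initial committed: {a=1, c=3, d=7}
Op 1: BEGIN: in_txn=True, pending={}
Op 2: ROLLBACK: discarded pending []; in_txn=False
Op 3: UPDATE d=30 (auto-commit; committed d=30)
Op 4: BEGIN: in_txn=True, pending={}
Op 5: UPDATE b=3 (pending; pending now {b=3})
Op 6: UPDATE a=4 (pending; pending now {a=4, b=3})
Op 7: ROLLBACK: discarded pending ['a', 'b']; in_txn=False
Op 8: UPDATE a=20 (auto-commit; committed a=20)
Op 9: UPDATE b=18 (auto-commit; committed b=18)
Op 10: BEGIN: in_txn=True, pending={}
Op 11: ROLLBACK: discarded pending []; in_txn=False
Final committed: {a=20, b=18, c=3, d=30}

Answer: 20 18 3 30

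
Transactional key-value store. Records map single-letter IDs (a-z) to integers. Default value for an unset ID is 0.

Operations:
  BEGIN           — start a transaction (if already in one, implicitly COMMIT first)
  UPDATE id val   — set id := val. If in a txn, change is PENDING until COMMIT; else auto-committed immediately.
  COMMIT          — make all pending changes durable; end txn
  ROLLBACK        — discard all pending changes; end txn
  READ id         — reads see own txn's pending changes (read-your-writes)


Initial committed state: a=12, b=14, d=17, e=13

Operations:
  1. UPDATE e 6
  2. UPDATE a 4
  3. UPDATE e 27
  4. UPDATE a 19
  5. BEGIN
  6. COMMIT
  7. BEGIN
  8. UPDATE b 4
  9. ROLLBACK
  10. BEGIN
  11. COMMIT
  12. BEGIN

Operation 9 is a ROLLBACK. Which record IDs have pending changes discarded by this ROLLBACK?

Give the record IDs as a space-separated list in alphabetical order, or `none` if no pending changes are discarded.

Answer: b

Derivation:
Initial committed: {a=12, b=14, d=17, e=13}
Op 1: UPDATE e=6 (auto-commit; committed e=6)
Op 2: UPDATE a=4 (auto-commit; committed a=4)
Op 3: UPDATE e=27 (auto-commit; committed e=27)
Op 4: UPDATE a=19 (auto-commit; committed a=19)
Op 5: BEGIN: in_txn=True, pending={}
Op 6: COMMIT: merged [] into committed; committed now {a=19, b=14, d=17, e=27}
Op 7: BEGIN: in_txn=True, pending={}
Op 8: UPDATE b=4 (pending; pending now {b=4})
Op 9: ROLLBACK: discarded pending ['b']; in_txn=False
Op 10: BEGIN: in_txn=True, pending={}
Op 11: COMMIT: merged [] into committed; committed now {a=19, b=14, d=17, e=27}
Op 12: BEGIN: in_txn=True, pending={}
ROLLBACK at op 9 discards: ['b']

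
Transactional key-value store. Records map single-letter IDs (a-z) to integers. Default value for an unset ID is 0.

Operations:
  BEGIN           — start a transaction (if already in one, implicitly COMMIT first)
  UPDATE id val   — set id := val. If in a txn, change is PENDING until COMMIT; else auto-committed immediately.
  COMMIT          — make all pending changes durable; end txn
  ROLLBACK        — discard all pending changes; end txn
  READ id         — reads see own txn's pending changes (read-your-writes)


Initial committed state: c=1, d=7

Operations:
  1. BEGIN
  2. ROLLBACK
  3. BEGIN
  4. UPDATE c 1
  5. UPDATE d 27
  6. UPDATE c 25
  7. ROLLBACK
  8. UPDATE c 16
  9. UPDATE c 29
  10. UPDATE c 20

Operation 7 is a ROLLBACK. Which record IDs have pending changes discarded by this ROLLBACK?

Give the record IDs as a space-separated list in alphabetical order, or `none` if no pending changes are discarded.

Initial committed: {c=1, d=7}
Op 1: BEGIN: in_txn=True, pending={}
Op 2: ROLLBACK: discarded pending []; in_txn=False
Op 3: BEGIN: in_txn=True, pending={}
Op 4: UPDATE c=1 (pending; pending now {c=1})
Op 5: UPDATE d=27 (pending; pending now {c=1, d=27})
Op 6: UPDATE c=25 (pending; pending now {c=25, d=27})
Op 7: ROLLBACK: discarded pending ['c', 'd']; in_txn=False
Op 8: UPDATE c=16 (auto-commit; committed c=16)
Op 9: UPDATE c=29 (auto-commit; committed c=29)
Op 10: UPDATE c=20 (auto-commit; committed c=20)
ROLLBACK at op 7 discards: ['c', 'd']

Answer: c d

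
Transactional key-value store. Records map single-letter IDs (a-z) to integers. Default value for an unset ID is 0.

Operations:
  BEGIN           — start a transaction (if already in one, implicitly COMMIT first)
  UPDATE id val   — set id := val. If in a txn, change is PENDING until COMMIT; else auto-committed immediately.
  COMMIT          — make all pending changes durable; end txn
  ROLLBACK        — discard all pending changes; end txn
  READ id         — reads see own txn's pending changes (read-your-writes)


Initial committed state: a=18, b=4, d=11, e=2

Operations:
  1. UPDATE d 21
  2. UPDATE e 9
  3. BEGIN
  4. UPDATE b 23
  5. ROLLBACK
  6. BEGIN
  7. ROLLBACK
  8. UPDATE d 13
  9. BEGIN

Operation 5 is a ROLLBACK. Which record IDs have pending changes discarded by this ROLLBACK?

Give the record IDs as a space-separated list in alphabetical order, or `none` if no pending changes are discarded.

Initial committed: {a=18, b=4, d=11, e=2}
Op 1: UPDATE d=21 (auto-commit; committed d=21)
Op 2: UPDATE e=9 (auto-commit; committed e=9)
Op 3: BEGIN: in_txn=True, pending={}
Op 4: UPDATE b=23 (pending; pending now {b=23})
Op 5: ROLLBACK: discarded pending ['b']; in_txn=False
Op 6: BEGIN: in_txn=True, pending={}
Op 7: ROLLBACK: discarded pending []; in_txn=False
Op 8: UPDATE d=13 (auto-commit; committed d=13)
Op 9: BEGIN: in_txn=True, pending={}
ROLLBACK at op 5 discards: ['b']

Answer: b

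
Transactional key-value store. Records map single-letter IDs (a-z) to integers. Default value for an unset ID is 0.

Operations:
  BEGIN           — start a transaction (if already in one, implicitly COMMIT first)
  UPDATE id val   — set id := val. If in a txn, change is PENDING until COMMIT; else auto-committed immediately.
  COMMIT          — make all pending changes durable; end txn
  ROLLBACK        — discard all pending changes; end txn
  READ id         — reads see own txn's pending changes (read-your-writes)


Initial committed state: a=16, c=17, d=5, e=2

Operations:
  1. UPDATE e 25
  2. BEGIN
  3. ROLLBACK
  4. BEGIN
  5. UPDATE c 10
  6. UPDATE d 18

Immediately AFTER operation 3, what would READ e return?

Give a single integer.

Initial committed: {a=16, c=17, d=5, e=2}
Op 1: UPDATE e=25 (auto-commit; committed e=25)
Op 2: BEGIN: in_txn=True, pending={}
Op 3: ROLLBACK: discarded pending []; in_txn=False
After op 3: visible(e) = 25 (pending={}, committed={a=16, c=17, d=5, e=25})

Answer: 25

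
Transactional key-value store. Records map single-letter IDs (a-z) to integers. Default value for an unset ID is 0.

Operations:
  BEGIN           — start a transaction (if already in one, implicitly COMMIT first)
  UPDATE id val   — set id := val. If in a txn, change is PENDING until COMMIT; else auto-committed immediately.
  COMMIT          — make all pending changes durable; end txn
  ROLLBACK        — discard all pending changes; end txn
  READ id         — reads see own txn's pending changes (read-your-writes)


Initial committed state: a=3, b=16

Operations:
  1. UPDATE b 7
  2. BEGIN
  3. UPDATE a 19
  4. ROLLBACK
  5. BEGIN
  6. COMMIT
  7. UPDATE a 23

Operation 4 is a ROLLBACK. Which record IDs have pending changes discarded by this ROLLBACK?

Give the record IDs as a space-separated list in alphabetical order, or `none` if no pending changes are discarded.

Initial committed: {a=3, b=16}
Op 1: UPDATE b=7 (auto-commit; committed b=7)
Op 2: BEGIN: in_txn=True, pending={}
Op 3: UPDATE a=19 (pending; pending now {a=19})
Op 4: ROLLBACK: discarded pending ['a']; in_txn=False
Op 5: BEGIN: in_txn=True, pending={}
Op 6: COMMIT: merged [] into committed; committed now {a=3, b=7}
Op 7: UPDATE a=23 (auto-commit; committed a=23)
ROLLBACK at op 4 discards: ['a']

Answer: a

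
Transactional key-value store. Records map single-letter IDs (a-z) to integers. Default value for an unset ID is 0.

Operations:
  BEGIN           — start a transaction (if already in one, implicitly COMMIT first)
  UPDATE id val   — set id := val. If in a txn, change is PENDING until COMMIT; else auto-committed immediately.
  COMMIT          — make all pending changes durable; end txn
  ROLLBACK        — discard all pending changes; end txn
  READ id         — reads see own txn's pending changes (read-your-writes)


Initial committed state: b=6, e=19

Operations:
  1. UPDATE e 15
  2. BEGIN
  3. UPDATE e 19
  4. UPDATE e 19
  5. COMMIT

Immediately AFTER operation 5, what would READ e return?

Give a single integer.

Answer: 19

Derivation:
Initial committed: {b=6, e=19}
Op 1: UPDATE e=15 (auto-commit; committed e=15)
Op 2: BEGIN: in_txn=True, pending={}
Op 3: UPDATE e=19 (pending; pending now {e=19})
Op 4: UPDATE e=19 (pending; pending now {e=19})
Op 5: COMMIT: merged ['e'] into committed; committed now {b=6, e=19}
After op 5: visible(e) = 19 (pending={}, committed={b=6, e=19})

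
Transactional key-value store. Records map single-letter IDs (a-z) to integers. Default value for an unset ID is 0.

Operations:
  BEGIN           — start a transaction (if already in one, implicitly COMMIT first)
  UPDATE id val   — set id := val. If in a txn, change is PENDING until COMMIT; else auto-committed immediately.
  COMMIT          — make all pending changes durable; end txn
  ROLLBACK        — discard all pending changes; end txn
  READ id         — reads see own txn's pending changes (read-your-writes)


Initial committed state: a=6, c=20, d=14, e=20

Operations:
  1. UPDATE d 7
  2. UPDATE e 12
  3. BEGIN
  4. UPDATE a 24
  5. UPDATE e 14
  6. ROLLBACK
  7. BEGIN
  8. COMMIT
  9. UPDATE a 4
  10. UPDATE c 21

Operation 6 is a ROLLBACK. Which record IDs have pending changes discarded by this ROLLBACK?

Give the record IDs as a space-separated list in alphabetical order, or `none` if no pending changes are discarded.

Answer: a e

Derivation:
Initial committed: {a=6, c=20, d=14, e=20}
Op 1: UPDATE d=7 (auto-commit; committed d=7)
Op 2: UPDATE e=12 (auto-commit; committed e=12)
Op 3: BEGIN: in_txn=True, pending={}
Op 4: UPDATE a=24 (pending; pending now {a=24})
Op 5: UPDATE e=14 (pending; pending now {a=24, e=14})
Op 6: ROLLBACK: discarded pending ['a', 'e']; in_txn=False
Op 7: BEGIN: in_txn=True, pending={}
Op 8: COMMIT: merged [] into committed; committed now {a=6, c=20, d=7, e=12}
Op 9: UPDATE a=4 (auto-commit; committed a=4)
Op 10: UPDATE c=21 (auto-commit; committed c=21)
ROLLBACK at op 6 discards: ['a', 'e']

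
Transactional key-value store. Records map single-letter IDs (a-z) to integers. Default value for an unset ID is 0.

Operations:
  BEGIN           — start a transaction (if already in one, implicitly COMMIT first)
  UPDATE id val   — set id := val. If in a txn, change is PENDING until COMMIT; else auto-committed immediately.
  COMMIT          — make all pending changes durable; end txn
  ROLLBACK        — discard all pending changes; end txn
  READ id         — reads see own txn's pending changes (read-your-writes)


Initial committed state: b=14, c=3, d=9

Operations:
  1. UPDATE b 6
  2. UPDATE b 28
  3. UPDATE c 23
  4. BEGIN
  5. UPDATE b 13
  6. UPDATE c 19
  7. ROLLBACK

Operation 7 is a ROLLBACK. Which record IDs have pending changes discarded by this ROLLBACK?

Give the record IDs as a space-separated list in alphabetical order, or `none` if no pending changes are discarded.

Answer: b c

Derivation:
Initial committed: {b=14, c=3, d=9}
Op 1: UPDATE b=6 (auto-commit; committed b=6)
Op 2: UPDATE b=28 (auto-commit; committed b=28)
Op 3: UPDATE c=23 (auto-commit; committed c=23)
Op 4: BEGIN: in_txn=True, pending={}
Op 5: UPDATE b=13 (pending; pending now {b=13})
Op 6: UPDATE c=19 (pending; pending now {b=13, c=19})
Op 7: ROLLBACK: discarded pending ['b', 'c']; in_txn=False
ROLLBACK at op 7 discards: ['b', 'c']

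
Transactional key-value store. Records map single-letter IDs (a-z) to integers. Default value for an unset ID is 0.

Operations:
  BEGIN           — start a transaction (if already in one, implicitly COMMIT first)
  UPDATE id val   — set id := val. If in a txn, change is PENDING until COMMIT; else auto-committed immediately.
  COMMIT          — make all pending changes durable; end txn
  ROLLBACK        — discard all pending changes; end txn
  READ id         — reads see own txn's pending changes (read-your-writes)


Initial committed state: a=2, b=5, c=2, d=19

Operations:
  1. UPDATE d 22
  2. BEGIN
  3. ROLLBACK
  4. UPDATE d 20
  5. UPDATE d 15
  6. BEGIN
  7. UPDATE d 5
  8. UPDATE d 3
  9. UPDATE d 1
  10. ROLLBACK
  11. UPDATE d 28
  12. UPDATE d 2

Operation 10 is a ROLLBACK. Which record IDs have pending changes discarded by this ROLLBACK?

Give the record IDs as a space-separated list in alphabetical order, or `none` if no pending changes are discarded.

Answer: d

Derivation:
Initial committed: {a=2, b=5, c=2, d=19}
Op 1: UPDATE d=22 (auto-commit; committed d=22)
Op 2: BEGIN: in_txn=True, pending={}
Op 3: ROLLBACK: discarded pending []; in_txn=False
Op 4: UPDATE d=20 (auto-commit; committed d=20)
Op 5: UPDATE d=15 (auto-commit; committed d=15)
Op 6: BEGIN: in_txn=True, pending={}
Op 7: UPDATE d=5 (pending; pending now {d=5})
Op 8: UPDATE d=3 (pending; pending now {d=3})
Op 9: UPDATE d=1 (pending; pending now {d=1})
Op 10: ROLLBACK: discarded pending ['d']; in_txn=False
Op 11: UPDATE d=28 (auto-commit; committed d=28)
Op 12: UPDATE d=2 (auto-commit; committed d=2)
ROLLBACK at op 10 discards: ['d']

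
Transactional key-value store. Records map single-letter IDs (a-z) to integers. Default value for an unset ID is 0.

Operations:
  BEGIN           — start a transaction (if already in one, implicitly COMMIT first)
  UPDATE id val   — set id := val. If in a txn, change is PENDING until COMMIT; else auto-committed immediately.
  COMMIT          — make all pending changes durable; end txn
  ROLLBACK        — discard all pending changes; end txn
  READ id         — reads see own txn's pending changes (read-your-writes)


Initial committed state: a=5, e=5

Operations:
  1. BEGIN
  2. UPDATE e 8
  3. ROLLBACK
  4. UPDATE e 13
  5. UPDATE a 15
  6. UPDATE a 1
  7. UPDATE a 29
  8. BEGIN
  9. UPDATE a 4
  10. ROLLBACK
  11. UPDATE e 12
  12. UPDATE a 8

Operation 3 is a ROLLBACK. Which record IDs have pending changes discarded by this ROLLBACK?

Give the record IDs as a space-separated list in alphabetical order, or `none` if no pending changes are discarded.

Answer: e

Derivation:
Initial committed: {a=5, e=5}
Op 1: BEGIN: in_txn=True, pending={}
Op 2: UPDATE e=8 (pending; pending now {e=8})
Op 3: ROLLBACK: discarded pending ['e']; in_txn=False
Op 4: UPDATE e=13 (auto-commit; committed e=13)
Op 5: UPDATE a=15 (auto-commit; committed a=15)
Op 6: UPDATE a=1 (auto-commit; committed a=1)
Op 7: UPDATE a=29 (auto-commit; committed a=29)
Op 8: BEGIN: in_txn=True, pending={}
Op 9: UPDATE a=4 (pending; pending now {a=4})
Op 10: ROLLBACK: discarded pending ['a']; in_txn=False
Op 11: UPDATE e=12 (auto-commit; committed e=12)
Op 12: UPDATE a=8 (auto-commit; committed a=8)
ROLLBACK at op 3 discards: ['e']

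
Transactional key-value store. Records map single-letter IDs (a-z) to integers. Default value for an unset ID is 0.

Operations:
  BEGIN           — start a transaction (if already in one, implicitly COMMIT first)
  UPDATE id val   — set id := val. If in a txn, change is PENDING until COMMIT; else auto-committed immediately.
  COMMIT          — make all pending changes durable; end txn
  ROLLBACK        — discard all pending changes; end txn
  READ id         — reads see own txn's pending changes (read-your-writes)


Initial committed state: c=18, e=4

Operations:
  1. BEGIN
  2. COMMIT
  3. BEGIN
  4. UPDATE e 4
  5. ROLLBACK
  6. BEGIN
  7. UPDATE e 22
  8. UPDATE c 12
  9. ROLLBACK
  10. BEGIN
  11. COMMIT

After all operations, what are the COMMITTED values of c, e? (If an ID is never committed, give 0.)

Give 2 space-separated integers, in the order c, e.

Initial committed: {c=18, e=4}
Op 1: BEGIN: in_txn=True, pending={}
Op 2: COMMIT: merged [] into committed; committed now {c=18, e=4}
Op 3: BEGIN: in_txn=True, pending={}
Op 4: UPDATE e=4 (pending; pending now {e=4})
Op 5: ROLLBACK: discarded pending ['e']; in_txn=False
Op 6: BEGIN: in_txn=True, pending={}
Op 7: UPDATE e=22 (pending; pending now {e=22})
Op 8: UPDATE c=12 (pending; pending now {c=12, e=22})
Op 9: ROLLBACK: discarded pending ['c', 'e']; in_txn=False
Op 10: BEGIN: in_txn=True, pending={}
Op 11: COMMIT: merged [] into committed; committed now {c=18, e=4}
Final committed: {c=18, e=4}

Answer: 18 4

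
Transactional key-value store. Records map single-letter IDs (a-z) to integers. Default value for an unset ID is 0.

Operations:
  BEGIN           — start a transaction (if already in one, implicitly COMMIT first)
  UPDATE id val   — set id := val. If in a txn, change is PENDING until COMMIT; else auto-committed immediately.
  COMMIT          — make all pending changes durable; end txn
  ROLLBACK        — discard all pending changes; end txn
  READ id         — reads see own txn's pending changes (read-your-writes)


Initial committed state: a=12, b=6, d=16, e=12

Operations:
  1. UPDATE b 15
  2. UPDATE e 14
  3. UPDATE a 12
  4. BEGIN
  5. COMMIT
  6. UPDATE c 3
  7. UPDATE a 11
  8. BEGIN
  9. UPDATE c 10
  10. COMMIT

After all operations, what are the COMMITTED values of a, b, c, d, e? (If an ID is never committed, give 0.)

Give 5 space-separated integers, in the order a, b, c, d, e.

Initial committed: {a=12, b=6, d=16, e=12}
Op 1: UPDATE b=15 (auto-commit; committed b=15)
Op 2: UPDATE e=14 (auto-commit; committed e=14)
Op 3: UPDATE a=12 (auto-commit; committed a=12)
Op 4: BEGIN: in_txn=True, pending={}
Op 5: COMMIT: merged [] into committed; committed now {a=12, b=15, d=16, e=14}
Op 6: UPDATE c=3 (auto-commit; committed c=3)
Op 7: UPDATE a=11 (auto-commit; committed a=11)
Op 8: BEGIN: in_txn=True, pending={}
Op 9: UPDATE c=10 (pending; pending now {c=10})
Op 10: COMMIT: merged ['c'] into committed; committed now {a=11, b=15, c=10, d=16, e=14}
Final committed: {a=11, b=15, c=10, d=16, e=14}

Answer: 11 15 10 16 14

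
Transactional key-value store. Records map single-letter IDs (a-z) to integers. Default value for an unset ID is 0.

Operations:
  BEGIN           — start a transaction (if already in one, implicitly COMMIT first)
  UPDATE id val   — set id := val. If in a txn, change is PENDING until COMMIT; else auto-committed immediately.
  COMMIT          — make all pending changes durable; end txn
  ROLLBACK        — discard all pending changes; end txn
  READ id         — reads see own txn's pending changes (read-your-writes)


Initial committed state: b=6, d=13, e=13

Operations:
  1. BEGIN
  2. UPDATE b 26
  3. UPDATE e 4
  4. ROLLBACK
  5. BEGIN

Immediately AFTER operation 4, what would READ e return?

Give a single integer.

Answer: 13

Derivation:
Initial committed: {b=6, d=13, e=13}
Op 1: BEGIN: in_txn=True, pending={}
Op 2: UPDATE b=26 (pending; pending now {b=26})
Op 3: UPDATE e=4 (pending; pending now {b=26, e=4})
Op 4: ROLLBACK: discarded pending ['b', 'e']; in_txn=False
After op 4: visible(e) = 13 (pending={}, committed={b=6, d=13, e=13})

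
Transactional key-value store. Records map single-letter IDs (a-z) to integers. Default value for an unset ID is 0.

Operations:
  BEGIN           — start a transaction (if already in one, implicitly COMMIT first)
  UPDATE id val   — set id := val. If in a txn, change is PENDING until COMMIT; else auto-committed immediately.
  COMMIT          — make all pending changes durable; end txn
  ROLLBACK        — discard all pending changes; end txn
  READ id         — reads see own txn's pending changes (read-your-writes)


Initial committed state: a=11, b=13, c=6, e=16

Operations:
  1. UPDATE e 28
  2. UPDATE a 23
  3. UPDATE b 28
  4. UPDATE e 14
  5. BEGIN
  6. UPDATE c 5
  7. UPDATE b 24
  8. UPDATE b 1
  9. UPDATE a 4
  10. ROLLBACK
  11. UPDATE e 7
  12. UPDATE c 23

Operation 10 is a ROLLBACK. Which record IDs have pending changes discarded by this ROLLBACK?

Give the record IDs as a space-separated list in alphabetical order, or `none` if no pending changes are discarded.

Initial committed: {a=11, b=13, c=6, e=16}
Op 1: UPDATE e=28 (auto-commit; committed e=28)
Op 2: UPDATE a=23 (auto-commit; committed a=23)
Op 3: UPDATE b=28 (auto-commit; committed b=28)
Op 4: UPDATE e=14 (auto-commit; committed e=14)
Op 5: BEGIN: in_txn=True, pending={}
Op 6: UPDATE c=5 (pending; pending now {c=5})
Op 7: UPDATE b=24 (pending; pending now {b=24, c=5})
Op 8: UPDATE b=1 (pending; pending now {b=1, c=5})
Op 9: UPDATE a=4 (pending; pending now {a=4, b=1, c=5})
Op 10: ROLLBACK: discarded pending ['a', 'b', 'c']; in_txn=False
Op 11: UPDATE e=7 (auto-commit; committed e=7)
Op 12: UPDATE c=23 (auto-commit; committed c=23)
ROLLBACK at op 10 discards: ['a', 'b', 'c']

Answer: a b c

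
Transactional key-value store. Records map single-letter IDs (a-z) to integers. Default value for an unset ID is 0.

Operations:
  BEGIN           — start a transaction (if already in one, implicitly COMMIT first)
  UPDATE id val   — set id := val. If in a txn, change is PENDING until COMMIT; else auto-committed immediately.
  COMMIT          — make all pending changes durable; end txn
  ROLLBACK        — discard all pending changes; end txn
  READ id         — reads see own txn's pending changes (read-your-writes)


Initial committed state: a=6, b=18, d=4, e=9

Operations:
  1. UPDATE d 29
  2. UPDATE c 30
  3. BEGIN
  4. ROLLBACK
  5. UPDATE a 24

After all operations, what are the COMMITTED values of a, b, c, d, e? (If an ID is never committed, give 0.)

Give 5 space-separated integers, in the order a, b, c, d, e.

Answer: 24 18 30 29 9

Derivation:
Initial committed: {a=6, b=18, d=4, e=9}
Op 1: UPDATE d=29 (auto-commit; committed d=29)
Op 2: UPDATE c=30 (auto-commit; committed c=30)
Op 3: BEGIN: in_txn=True, pending={}
Op 4: ROLLBACK: discarded pending []; in_txn=False
Op 5: UPDATE a=24 (auto-commit; committed a=24)
Final committed: {a=24, b=18, c=30, d=29, e=9}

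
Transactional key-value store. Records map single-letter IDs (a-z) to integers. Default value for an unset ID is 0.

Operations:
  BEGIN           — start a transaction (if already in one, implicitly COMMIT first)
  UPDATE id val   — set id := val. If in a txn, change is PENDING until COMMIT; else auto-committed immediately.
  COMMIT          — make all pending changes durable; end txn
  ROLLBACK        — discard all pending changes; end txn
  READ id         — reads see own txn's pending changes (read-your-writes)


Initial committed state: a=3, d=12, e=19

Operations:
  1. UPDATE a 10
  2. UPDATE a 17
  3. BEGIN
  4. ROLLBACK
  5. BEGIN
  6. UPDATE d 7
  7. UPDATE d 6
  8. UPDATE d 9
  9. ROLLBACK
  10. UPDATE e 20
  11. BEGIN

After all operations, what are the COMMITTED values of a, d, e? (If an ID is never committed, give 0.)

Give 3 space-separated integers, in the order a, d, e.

Initial committed: {a=3, d=12, e=19}
Op 1: UPDATE a=10 (auto-commit; committed a=10)
Op 2: UPDATE a=17 (auto-commit; committed a=17)
Op 3: BEGIN: in_txn=True, pending={}
Op 4: ROLLBACK: discarded pending []; in_txn=False
Op 5: BEGIN: in_txn=True, pending={}
Op 6: UPDATE d=7 (pending; pending now {d=7})
Op 7: UPDATE d=6 (pending; pending now {d=6})
Op 8: UPDATE d=9 (pending; pending now {d=9})
Op 9: ROLLBACK: discarded pending ['d']; in_txn=False
Op 10: UPDATE e=20 (auto-commit; committed e=20)
Op 11: BEGIN: in_txn=True, pending={}
Final committed: {a=17, d=12, e=20}

Answer: 17 12 20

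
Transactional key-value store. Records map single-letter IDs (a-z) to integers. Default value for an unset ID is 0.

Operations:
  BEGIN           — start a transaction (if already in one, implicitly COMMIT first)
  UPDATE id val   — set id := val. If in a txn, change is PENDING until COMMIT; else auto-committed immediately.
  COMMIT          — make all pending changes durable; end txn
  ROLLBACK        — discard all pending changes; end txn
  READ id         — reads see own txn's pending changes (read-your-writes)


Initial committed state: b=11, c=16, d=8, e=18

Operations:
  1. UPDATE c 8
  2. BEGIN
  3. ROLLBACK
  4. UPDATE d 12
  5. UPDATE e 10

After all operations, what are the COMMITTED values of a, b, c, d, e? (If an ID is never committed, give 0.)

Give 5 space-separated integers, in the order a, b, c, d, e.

Initial committed: {b=11, c=16, d=8, e=18}
Op 1: UPDATE c=8 (auto-commit; committed c=8)
Op 2: BEGIN: in_txn=True, pending={}
Op 3: ROLLBACK: discarded pending []; in_txn=False
Op 4: UPDATE d=12 (auto-commit; committed d=12)
Op 5: UPDATE e=10 (auto-commit; committed e=10)
Final committed: {b=11, c=8, d=12, e=10}

Answer: 0 11 8 12 10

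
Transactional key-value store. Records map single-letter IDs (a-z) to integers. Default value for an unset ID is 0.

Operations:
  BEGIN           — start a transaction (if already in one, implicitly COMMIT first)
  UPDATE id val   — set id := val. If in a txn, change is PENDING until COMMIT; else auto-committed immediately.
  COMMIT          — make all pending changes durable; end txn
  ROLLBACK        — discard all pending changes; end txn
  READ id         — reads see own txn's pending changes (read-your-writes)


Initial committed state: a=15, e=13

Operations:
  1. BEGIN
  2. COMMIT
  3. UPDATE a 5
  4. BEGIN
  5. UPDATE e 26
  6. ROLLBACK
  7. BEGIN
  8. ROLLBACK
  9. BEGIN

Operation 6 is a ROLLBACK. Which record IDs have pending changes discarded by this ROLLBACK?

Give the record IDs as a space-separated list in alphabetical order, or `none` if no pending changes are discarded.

Initial committed: {a=15, e=13}
Op 1: BEGIN: in_txn=True, pending={}
Op 2: COMMIT: merged [] into committed; committed now {a=15, e=13}
Op 3: UPDATE a=5 (auto-commit; committed a=5)
Op 4: BEGIN: in_txn=True, pending={}
Op 5: UPDATE e=26 (pending; pending now {e=26})
Op 6: ROLLBACK: discarded pending ['e']; in_txn=False
Op 7: BEGIN: in_txn=True, pending={}
Op 8: ROLLBACK: discarded pending []; in_txn=False
Op 9: BEGIN: in_txn=True, pending={}
ROLLBACK at op 6 discards: ['e']

Answer: e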